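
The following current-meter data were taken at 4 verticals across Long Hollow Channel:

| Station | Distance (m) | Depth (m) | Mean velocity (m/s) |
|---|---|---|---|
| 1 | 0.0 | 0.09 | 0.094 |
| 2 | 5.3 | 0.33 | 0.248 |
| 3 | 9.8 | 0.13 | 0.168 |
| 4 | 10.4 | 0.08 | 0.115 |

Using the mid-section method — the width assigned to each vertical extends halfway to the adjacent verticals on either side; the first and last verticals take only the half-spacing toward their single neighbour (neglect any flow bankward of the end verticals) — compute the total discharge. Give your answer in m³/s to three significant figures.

w_1 = (5.3 − 0.0)/2 = 2.65 m; q_1 = 0.094 × 0.09 × 2.65 = 0.02242 m³/s
w_2 = (9.8 − 0.0)/2 = 4.9 m; q_2 = 0.248 × 0.33 × 4.9 = 0.4010 m³/s
w_3 = (10.4 − 5.3)/2 = 2.55 m; q_3 = 0.168 × 0.13 × 2.55 = 0.05569 m³/s
w_4 = (10.4 − 9.8)/2 = 0.3 m; q_4 = 0.115 × 0.08 × 0.3 = 0.002760 m³/s
Q = Σ qᵢ = 0.4819 m³/s

0.482 m³/s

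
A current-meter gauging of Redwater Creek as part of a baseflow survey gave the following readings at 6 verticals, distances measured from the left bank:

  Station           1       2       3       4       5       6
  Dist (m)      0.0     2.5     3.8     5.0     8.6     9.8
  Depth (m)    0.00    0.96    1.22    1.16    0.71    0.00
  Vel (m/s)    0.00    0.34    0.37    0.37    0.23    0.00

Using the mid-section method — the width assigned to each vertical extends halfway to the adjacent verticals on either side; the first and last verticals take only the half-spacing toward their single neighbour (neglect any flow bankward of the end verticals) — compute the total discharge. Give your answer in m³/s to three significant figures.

w_2 = (3.8 − 0.0)/2 = 1.9 m; q_2 = 0.34 × 0.96 × 1.9 = 0.6202 m³/s
w_3 = (5.0 − 2.5)/2 = 1.25 m; q_3 = 0.37 × 1.22 × 1.25 = 0.5643 m³/s
w_4 = (8.6 − 3.8)/2 = 2.4 m; q_4 = 0.37 × 1.16 × 2.4 = 1.030 m³/s
w_5 = (9.8 − 5.0)/2 = 2.4 m; q_5 = 0.23 × 0.71 × 2.4 = 0.3919 m³/s
Stations 1, 6 contribute zero (depth or velocity is 0).
Q = Σ qᵢ = 2.606 m³/s

2.61 m³/s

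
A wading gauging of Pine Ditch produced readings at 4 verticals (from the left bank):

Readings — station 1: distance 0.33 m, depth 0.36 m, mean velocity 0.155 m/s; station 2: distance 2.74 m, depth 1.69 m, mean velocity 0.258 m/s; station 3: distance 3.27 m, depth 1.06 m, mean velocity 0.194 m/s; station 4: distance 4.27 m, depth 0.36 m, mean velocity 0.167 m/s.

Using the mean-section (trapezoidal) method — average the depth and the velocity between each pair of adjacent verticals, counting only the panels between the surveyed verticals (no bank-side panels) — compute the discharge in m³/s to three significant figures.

Panel 1-2: Δb = 2.41 m, d̄ = (0.36+1.69)/2 = 1.025, v̄ = (0.155+0.258)/2 = 0.2065 → q = 2.41×1.025×0.2065 = 0.5101 m³/s
Panel 2-3: Δb = 0.53 m, d̄ = (1.69+1.06)/2 = 1.375, v̄ = (0.258+0.194)/2 = 0.226 → q = 0.53×1.375×0.226 = 0.1647 m³/s
Panel 3-4: Δb = 1 m, d̄ = (1.06+0.36)/2 = 0.71, v̄ = (0.194+0.167)/2 = 0.1805 → q = 1×0.71×0.1805 = 0.1282 m³/s
Q = Σ q = 0.8030 m³/s

0.803 m³/s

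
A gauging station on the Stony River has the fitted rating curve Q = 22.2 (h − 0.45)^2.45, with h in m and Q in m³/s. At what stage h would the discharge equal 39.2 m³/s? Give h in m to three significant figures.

1.71 m

h − h₀ = (Q/C)^(1/b) = (39.2/22.2)^(1/2.45) = 1.261 m
h = 0.45 + 1.261 = 1.711 m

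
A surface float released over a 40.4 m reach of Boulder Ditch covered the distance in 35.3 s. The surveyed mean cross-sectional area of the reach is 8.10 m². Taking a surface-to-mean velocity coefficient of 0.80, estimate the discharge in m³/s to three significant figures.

7.42 m³/s

v_surface = L / t̄ = 40.4 / 35.3 = 1.144 m/s
v_mean = 0.80 × 1.144 = 0.9156 m/s
Q = A × v_mean = 8.10 × 0.9156 = 7.416 m³/s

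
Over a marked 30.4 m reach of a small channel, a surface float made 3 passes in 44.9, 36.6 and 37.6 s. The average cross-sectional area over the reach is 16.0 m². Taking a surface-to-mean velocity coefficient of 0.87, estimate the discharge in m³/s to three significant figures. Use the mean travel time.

t̄ = (44.9 + 36.6 + 37.6) / 3 = 39.7 s
v_surface = L / t̄ = 30.4 / 39.7 = 0.7657 m/s
v_mean = 0.87 × 0.7657 = 0.6662 m/s
Q = A × v_mean = 16.0 × 0.6662 = 10.66 m³/s

10.7 m³/s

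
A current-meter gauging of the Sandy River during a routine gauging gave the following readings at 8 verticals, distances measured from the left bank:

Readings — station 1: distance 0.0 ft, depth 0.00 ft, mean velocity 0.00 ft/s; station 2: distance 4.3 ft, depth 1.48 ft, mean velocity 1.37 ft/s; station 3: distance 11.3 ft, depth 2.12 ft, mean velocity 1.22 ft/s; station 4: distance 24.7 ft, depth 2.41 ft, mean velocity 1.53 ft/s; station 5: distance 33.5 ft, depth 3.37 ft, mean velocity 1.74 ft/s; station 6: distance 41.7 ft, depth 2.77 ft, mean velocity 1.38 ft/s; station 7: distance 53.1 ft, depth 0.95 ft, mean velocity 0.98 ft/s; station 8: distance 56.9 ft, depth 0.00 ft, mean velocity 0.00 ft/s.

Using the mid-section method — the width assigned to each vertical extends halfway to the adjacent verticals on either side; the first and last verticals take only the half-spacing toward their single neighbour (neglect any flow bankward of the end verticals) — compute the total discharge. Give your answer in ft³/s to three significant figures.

w_2 = (11.3 − 0.0)/2 = 5.65 ft; q_2 = 1.37 × 1.48 × 5.65 = 11.46 ft³/s
w_3 = (24.7 − 4.3)/2 = 10.2 ft; q_3 = 1.22 × 2.12 × 10.2 = 26.38 ft³/s
w_4 = (33.5 − 11.3)/2 = 11.1 ft; q_4 = 1.53 × 2.41 × 11.1 = 40.93 ft³/s
w_5 = (41.7 − 24.7)/2 = 8.5 ft; q_5 = 1.74 × 3.37 × 8.5 = 49.84 ft³/s
w_6 = (53.1 − 33.5)/2 = 9.8 ft; q_6 = 1.38 × 2.77 × 9.8 = 37.46 ft³/s
w_7 = (56.9 − 41.7)/2 = 7.6 ft; q_7 = 0.98 × 0.95 × 7.6 = 7.076 ft³/s
Stations 1, 8 contribute zero (depth or velocity is 0).
Q = Σ qᵢ = 173.1 ft³/s

173 ft³/s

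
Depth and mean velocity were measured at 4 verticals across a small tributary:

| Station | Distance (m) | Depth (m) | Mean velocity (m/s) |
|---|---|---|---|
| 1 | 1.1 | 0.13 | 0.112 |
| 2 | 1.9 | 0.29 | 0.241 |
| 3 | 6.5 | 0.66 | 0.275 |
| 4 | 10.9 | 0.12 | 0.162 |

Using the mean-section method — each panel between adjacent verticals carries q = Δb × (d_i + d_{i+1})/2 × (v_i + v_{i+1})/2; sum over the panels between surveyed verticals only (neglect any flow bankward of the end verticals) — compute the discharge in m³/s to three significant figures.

Panel 1-2: Δb = 0.8 m, d̄ = (0.13+0.29)/2 = 0.21, v̄ = (0.112+0.241)/2 = 0.1765 → q = 0.8×0.21×0.1765 = 0.02965 m³/s
Panel 2-3: Δb = 4.6 m, d̄ = (0.29+0.66)/2 = 0.475, v̄ = (0.241+0.275)/2 = 0.258 → q = 4.6×0.475×0.258 = 0.5637 m³/s
Panel 3-4: Δb = 4.4 m, d̄ = (0.66+0.12)/2 = 0.39, v̄ = (0.275+0.162)/2 = 0.2185 → q = 4.4×0.39×0.2185 = 0.3749 m³/s
Q = Σ q = 0.9683 m³/s

0.968 m³/s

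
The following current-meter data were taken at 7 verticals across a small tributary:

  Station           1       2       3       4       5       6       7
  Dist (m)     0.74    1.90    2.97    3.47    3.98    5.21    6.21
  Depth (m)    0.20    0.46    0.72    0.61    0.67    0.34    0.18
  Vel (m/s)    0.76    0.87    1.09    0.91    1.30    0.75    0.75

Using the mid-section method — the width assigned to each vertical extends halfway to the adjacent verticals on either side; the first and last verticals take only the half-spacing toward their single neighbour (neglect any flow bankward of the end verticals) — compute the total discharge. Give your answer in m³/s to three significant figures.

2.54 m³/s

w_1 = (1.90 − 0.74)/2 = 0.58 m; q_1 = 0.76 × 0.20 × 0.58 = 0.08816 m³/s
w_2 = (2.97 − 0.74)/2 = 1.115 m; q_2 = 0.87 × 0.46 × 1.115 = 0.4462 m³/s
w_3 = (3.47 − 1.90)/2 = 0.785 m; q_3 = 1.09 × 0.72 × 0.785 = 0.6161 m³/s
w_4 = (3.98 − 2.97)/2 = 0.505 m; q_4 = 0.91 × 0.61 × 0.505 = 0.2803 m³/s
w_5 = (5.21 − 3.47)/2 = 0.87 m; q_5 = 1.30 × 0.67 × 0.87 = 0.7578 m³/s
w_6 = (6.21 − 3.98)/2 = 1.115 m; q_6 = 0.75 × 0.34 × 1.115 = 0.2843 m³/s
w_7 = (6.21 − 5.21)/2 = 0.5 m; q_7 = 0.75 × 0.18 × 0.5 = 0.06750 m³/s
Q = Σ qᵢ = 2.540 m³/s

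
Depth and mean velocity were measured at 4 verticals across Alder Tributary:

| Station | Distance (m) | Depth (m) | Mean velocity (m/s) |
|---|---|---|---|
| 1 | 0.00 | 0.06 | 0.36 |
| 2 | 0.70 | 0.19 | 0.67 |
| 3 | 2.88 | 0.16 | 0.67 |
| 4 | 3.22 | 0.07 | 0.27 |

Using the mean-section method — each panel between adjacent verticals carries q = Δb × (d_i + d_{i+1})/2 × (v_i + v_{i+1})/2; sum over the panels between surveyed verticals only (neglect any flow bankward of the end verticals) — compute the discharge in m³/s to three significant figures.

Panel 1-2: Δb = 0.7 m, d̄ = (0.06+0.19)/2 = 0.125, v̄ = (0.36+0.67)/2 = 0.515 → q = 0.7×0.125×0.515 = 0.04506 m³/s
Panel 2-3: Δb = 2.18 m, d̄ = (0.19+0.16)/2 = 0.175, v̄ = (0.67+0.67)/2 = 0.67 → q = 2.18×0.175×0.67 = 0.2556 m³/s
Panel 3-4: Δb = 0.34 m, d̄ = (0.16+0.07)/2 = 0.115, v̄ = (0.67+0.27)/2 = 0.47 → q = 0.34×0.115×0.47 = 0.01838 m³/s
Q = Σ q = 0.3190 m³/s

0.319 m³/s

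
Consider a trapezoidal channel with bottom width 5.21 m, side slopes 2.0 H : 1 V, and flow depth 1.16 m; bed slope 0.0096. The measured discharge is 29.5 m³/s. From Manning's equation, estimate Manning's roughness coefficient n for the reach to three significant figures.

0.0258

A = (b + z·y)·y = (5.21 + 2.0×1.16)×1.16 = 8.735 m²
P = b + 2y√(1+z²) = 5.21 + 2×1.16×√(1+2.0²) = 10.40 m
R = A/P = 8.735/10.40 = 0.8401 m
n = (1/Q)·A·R^(2/3)·S^(1/2) = (1/29.5) × 8.735 × 0.8903 × 0.09798 = 0.02583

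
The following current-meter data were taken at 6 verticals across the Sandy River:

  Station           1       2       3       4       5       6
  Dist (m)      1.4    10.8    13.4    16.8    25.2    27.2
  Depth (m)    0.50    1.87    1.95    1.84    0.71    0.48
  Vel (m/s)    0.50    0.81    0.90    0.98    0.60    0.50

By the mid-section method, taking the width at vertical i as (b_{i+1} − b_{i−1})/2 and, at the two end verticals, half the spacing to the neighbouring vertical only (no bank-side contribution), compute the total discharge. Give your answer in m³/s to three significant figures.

28.6 m³/s

w_1 = (10.8 − 1.4)/2 = 4.7 m; q_1 = 0.50 × 0.50 × 4.7 = 1.175 m³/s
w_2 = (13.4 − 1.4)/2 = 6 m; q_2 = 0.81 × 1.87 × 6 = 9.088 m³/s
w_3 = (16.8 − 10.8)/2 = 3 m; q_3 = 0.90 × 1.95 × 3 = 5.265 m³/s
w_4 = (25.2 − 13.4)/2 = 5.9 m; q_4 = 0.98 × 1.84 × 5.9 = 10.64 m³/s
w_5 = (27.2 − 16.8)/2 = 5.2 m; q_5 = 0.60 × 0.71 × 5.2 = 2.215 m³/s
w_6 = (27.2 − 25.2)/2 = 1 m; q_6 = 0.50 × 0.48 × 1 = 0.2400 m³/s
Q = Σ qᵢ = 28.62 m³/s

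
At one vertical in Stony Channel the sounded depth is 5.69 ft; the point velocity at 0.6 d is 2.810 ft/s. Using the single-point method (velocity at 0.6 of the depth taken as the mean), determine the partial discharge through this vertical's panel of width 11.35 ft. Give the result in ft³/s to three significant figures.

181 ft³/s

v̄ = v₀.₆ = 2.810 ft/s
q = v̄ × d × w = 2.810 × 5.69 × 11.35 = 181.5 ft³/s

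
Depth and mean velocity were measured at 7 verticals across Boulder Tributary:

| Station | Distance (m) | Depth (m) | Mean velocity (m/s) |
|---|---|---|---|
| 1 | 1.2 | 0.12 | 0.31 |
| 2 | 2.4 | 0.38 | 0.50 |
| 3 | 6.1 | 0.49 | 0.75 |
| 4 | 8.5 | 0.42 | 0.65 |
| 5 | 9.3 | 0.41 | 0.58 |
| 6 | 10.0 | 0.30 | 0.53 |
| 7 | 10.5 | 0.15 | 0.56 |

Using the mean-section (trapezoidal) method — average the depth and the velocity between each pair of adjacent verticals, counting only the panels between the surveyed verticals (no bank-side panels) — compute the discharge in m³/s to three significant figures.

2.30 m³/s

Panel 1-2: Δb = 1.2 m, d̄ = (0.12+0.38)/2 = 0.25, v̄ = (0.31+0.50)/2 = 0.405 → q = 1.2×0.25×0.405 = 0.1215 m³/s
Panel 2-3: Δb = 3.7 m, d̄ = (0.38+0.49)/2 = 0.435, v̄ = (0.50+0.75)/2 = 0.625 → q = 3.7×0.435×0.625 = 1.006 m³/s
Panel 3-4: Δb = 2.4 m, d̄ = (0.49+0.42)/2 = 0.455, v̄ = (0.75+0.65)/2 = 0.7 → q = 2.4×0.455×0.7 = 0.7644 m³/s
Panel 4-5: Δb = 0.8 m, d̄ = (0.42+0.41)/2 = 0.415, v̄ = (0.65+0.58)/2 = 0.615 → q = 0.8×0.415×0.615 = 0.2042 m³/s
Panel 5-6: Δb = 0.7 m, d̄ = (0.41+0.30)/2 = 0.355, v̄ = (0.58+0.53)/2 = 0.555 → q = 0.7×0.355×0.555 = 0.1379 m³/s
Panel 6-7: Δb = 0.5 m, d̄ = (0.30+0.15)/2 = 0.225, v̄ = (0.53+0.56)/2 = 0.545 → q = 0.5×0.225×0.545 = 0.06131 m³/s
Q = Σ q = 2.295 m³/s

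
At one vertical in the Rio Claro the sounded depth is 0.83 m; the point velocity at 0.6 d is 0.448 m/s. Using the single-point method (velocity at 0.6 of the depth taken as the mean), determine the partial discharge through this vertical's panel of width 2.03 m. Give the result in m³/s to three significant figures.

0.755 m³/s

v̄ = v₀.₆ = 0.448 m/s
q = v̄ × d × w = 0.4480 × 0.83 × 2.03 = 0.7548 m³/s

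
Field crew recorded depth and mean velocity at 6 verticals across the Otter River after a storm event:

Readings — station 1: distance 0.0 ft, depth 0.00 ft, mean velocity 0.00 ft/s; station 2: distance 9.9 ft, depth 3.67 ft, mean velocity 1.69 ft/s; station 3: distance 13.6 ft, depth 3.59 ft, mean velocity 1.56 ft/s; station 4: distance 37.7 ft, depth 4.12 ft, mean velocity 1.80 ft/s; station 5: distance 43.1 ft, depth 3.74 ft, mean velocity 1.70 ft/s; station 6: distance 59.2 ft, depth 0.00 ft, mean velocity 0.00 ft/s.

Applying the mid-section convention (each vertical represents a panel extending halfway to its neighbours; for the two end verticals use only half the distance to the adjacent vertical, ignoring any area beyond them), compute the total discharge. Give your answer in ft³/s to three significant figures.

w_2 = (13.6 − 0.0)/2 = 6.8 ft; q_2 = 1.69 × 3.67 × 6.8 = 42.18 ft³/s
w_3 = (37.7 − 9.9)/2 = 13.9 ft; q_3 = 1.56 × 3.59 × 13.9 = 77.85 ft³/s
w_4 = (43.1 − 13.6)/2 = 14.75 ft; q_4 = 1.80 × 4.12 × 14.75 = 109.4 ft³/s
w_5 = (59.2 − 37.7)/2 = 10.75 ft; q_5 = 1.70 × 3.74 × 10.75 = 68.35 ft³/s
Stations 1, 6 contribute zero (depth or velocity is 0).
Q = Σ qᵢ = 297.8 ft³/s

298 ft³/s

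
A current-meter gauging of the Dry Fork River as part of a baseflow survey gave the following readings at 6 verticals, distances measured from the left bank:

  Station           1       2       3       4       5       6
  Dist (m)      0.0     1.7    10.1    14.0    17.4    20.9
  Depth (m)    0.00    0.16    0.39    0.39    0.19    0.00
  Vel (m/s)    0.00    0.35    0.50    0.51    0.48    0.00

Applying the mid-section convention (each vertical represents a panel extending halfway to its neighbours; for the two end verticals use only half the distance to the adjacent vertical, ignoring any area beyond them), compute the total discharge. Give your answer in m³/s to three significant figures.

w_2 = (10.1 − 0.0)/2 = 5.05 m; q_2 = 0.35 × 0.16 × 5.05 = 0.2828 m³/s
w_3 = (14.0 − 1.7)/2 = 6.15 m; q_3 = 0.50 × 0.39 × 6.15 = 1.199 m³/s
w_4 = (17.4 − 10.1)/2 = 3.65 m; q_4 = 0.51 × 0.39 × 3.65 = 0.7260 m³/s
w_5 = (20.9 − 14.0)/2 = 3.45 m; q_5 = 0.48 × 0.19 × 3.45 = 0.3146 m³/s
Stations 1, 6 contribute zero (depth or velocity is 0).
Q = Σ qᵢ = 2.523 m³/s

2.52 m³/s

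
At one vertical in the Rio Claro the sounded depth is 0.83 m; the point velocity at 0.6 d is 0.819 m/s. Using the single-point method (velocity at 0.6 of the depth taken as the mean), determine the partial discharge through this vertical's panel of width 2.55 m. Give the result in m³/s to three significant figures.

1.73 m³/s

v̄ = v₀.₆ = 0.819 m/s
q = v̄ × d × w = 0.8190 × 0.83 × 2.55 = 1.733 m³/s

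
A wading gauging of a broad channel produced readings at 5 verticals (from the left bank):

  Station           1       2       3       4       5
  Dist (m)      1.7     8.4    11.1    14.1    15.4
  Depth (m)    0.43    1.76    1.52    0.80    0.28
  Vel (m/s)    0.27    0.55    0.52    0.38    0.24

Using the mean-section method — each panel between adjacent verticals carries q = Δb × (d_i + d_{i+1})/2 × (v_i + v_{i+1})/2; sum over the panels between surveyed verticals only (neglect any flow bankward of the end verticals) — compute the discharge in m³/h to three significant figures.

25800 m³/h

Panel 1-2: Δb = 6.7 m, d̄ = (0.43+1.76)/2 = 1.095, v̄ = (0.27+0.55)/2 = 0.41 → q = 6.7×1.095×0.41 = 3.008 m³/s
Panel 2-3: Δb = 2.7 m, d̄ = (1.76+1.52)/2 = 1.64, v̄ = (0.55+0.52)/2 = 0.535 → q = 2.7×1.64×0.535 = 2.369 m³/s
Panel 3-4: Δb = 3 m, d̄ = (1.52+0.80)/2 = 1.16, v̄ = (0.52+0.38)/2 = 0.45 → q = 3×1.16×0.45 = 1.566 m³/s
Panel 4-5: Δb = 1.3 m, d̄ = (0.80+0.28)/2 = 0.54, v̄ = (0.38+0.24)/2 = 0.31 → q = 1.3×0.54×0.31 = 0.2176 m³/s
Q = Σ q = 7.161 m³/s
= 7.161 × 3600 = 25780 m³/h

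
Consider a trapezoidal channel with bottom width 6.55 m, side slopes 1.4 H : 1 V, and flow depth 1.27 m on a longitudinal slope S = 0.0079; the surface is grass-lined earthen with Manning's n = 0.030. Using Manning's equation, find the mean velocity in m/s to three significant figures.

2.90 m/s

A = (b + z·y)·y = (6.55 + 1.4×1.27)×1.27 = 10.58 m²
P = b + 2y√(1+z²) = 6.55 + 2×1.27×√(1+1.4²) = 10.92 m
R = A/P = 10.58/10.92 = 0.9686 m
Q = (1/n)·A·R^(2/3)·S^(1/2) = (1/0.030) × 10.58 × 0.9686^(2/3) × 0.0079^(1/2) = 30.68 m³/s
V = Q/A = 30.68/10.58 = 2.900 m/s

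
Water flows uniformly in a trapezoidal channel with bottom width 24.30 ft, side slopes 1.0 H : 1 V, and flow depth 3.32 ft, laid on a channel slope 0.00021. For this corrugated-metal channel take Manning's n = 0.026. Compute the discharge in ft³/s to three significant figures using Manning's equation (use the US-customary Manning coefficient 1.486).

A = (b + z·y)·y = (24.30 + 1.0×3.32)×3.32 = 91.70 ft²
P = b + 2y√(1+z²) = 24.30 + 2×3.32×√(1+1.0²) = 33.69 ft
R = A/P = 91.70/33.69 = 2.722 ft
Q = (1.486/n)·A·R^(2/3)·S^(1/2) = (1.486/0.026) × 91.70 × 2.722^(2/3) × 0.00021^(1/2) = 148.1 ft³/s

148 ft³/s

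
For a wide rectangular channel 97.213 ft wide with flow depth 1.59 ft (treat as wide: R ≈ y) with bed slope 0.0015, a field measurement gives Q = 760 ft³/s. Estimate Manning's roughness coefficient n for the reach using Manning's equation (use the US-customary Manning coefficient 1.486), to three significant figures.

A = b·y = 97.213 × 1.59 = 154.6 ft²
Wide channel: R ≈ y = 1.59 ft
n = (1.486/Q)·A·R^(2/3)·S^(1/2) = (1.486/760) × 154.6 × 1.362 × 0.03873 = 0.01595

0.0159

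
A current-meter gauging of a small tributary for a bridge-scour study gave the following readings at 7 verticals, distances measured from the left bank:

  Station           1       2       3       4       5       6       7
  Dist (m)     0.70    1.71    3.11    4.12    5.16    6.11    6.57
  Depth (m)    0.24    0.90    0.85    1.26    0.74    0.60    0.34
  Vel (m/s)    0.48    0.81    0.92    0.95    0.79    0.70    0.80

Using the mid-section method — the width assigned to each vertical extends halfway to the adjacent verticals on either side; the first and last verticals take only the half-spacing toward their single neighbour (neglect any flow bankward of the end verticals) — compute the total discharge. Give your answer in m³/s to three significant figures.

4.05 m³/s

w_1 = (1.71 − 0.70)/2 = 0.505 m; q_1 = 0.48 × 0.24 × 0.505 = 0.05818 m³/s
w_2 = (3.11 − 0.70)/2 = 1.205 m; q_2 = 0.81 × 0.90 × 1.205 = 0.8784 m³/s
w_3 = (4.12 − 1.71)/2 = 1.205 m; q_3 = 0.92 × 0.85 × 1.205 = 0.9423 m³/s
w_4 = (5.16 − 3.11)/2 = 1.025 m; q_4 = 0.95 × 1.26 × 1.025 = 1.227 m³/s
w_5 = (6.11 − 4.12)/2 = 0.995 m; q_5 = 0.79 × 0.74 × 0.995 = 0.5817 m³/s
w_6 = (6.57 − 5.16)/2 = 0.705 m; q_6 = 0.70 × 0.60 × 0.705 = 0.2961 m³/s
w_7 = (6.57 − 6.11)/2 = 0.23 m; q_7 = 0.80 × 0.34 × 0.23 = 0.06256 m³/s
Q = Σ qᵢ = 4.046 m³/s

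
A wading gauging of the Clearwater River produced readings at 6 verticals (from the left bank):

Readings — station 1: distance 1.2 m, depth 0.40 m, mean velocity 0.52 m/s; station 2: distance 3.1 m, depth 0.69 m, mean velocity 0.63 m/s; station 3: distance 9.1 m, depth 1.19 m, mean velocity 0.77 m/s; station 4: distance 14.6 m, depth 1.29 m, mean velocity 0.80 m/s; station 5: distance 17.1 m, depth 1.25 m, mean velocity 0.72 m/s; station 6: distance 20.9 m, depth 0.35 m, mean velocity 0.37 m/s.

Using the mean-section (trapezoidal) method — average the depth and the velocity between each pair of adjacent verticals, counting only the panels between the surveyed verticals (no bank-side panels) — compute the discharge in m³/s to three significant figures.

14.0 m³/s

Panel 1-2: Δb = 1.9 m, d̄ = (0.40+0.69)/2 = 0.545, v̄ = (0.52+0.63)/2 = 0.575 → q = 1.9×0.545×0.575 = 0.5954 m³/s
Panel 2-3: Δb = 6 m, d̄ = (0.69+1.19)/2 = 0.94, v̄ = (0.63+0.77)/2 = 0.7 → q = 6×0.94×0.7 = 3.948 m³/s
Panel 3-4: Δb = 5.5 m, d̄ = (1.19+1.29)/2 = 1.24, v̄ = (0.77+0.80)/2 = 0.785 → q = 5.5×1.24×0.785 = 5.354 m³/s
Panel 4-5: Δb = 2.5 m, d̄ = (1.29+1.25)/2 = 1.27, v̄ = (0.80+0.72)/2 = 0.76 → q = 2.5×1.27×0.76 = 2.413 m³/s
Panel 5-6: Δb = 3.8 m, d̄ = (1.25+0.35)/2 = 0.8, v̄ = (0.72+0.37)/2 = 0.545 → q = 3.8×0.8×0.545 = 1.657 m³/s
Q = Σ q = 13.97 m³/s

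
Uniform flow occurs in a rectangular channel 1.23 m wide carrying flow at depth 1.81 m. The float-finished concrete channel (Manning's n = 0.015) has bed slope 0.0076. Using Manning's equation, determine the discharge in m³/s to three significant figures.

7.70 m³/s

A = b·y = 1.23 × 1.81 = 2.226 m²
P = b + 2y = 1.23 + 2×1.81 = 4.850 m
R = A/P = 2.226/4.850 = 0.4590 m
Q = (1/n)·A·R^(2/3)·S^(1/2) = (1/0.015) × 2.226 × 0.4590^(2/3) × 0.0076^(1/2) = 7.699 m³/s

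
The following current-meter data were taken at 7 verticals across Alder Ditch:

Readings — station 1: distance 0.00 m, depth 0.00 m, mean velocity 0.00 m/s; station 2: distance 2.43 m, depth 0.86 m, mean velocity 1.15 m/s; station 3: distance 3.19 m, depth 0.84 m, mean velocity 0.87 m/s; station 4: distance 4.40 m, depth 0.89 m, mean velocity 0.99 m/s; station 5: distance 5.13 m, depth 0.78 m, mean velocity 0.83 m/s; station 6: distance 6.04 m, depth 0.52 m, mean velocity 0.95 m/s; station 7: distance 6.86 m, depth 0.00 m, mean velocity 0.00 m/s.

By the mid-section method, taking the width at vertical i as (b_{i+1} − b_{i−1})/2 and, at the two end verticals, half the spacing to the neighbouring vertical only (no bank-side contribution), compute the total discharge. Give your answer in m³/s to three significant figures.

4.11 m³/s

w_2 = (3.19 − 0.00)/2 = 1.595 m; q_2 = 1.15 × 0.86 × 1.595 = 1.577 m³/s
w_3 = (4.40 − 2.43)/2 = 0.985 m; q_3 = 0.87 × 0.84 × 0.985 = 0.7198 m³/s
w_4 = (5.13 − 3.19)/2 = 0.97 m; q_4 = 0.99 × 0.89 × 0.97 = 0.8547 m³/s
w_5 = (6.04 − 4.40)/2 = 0.82 m; q_5 = 0.83 × 0.78 × 0.82 = 0.5309 m³/s
w_6 = (6.86 − 5.13)/2 = 0.865 m; q_6 = 0.95 × 0.52 × 0.865 = 0.4273 m³/s
Stations 1, 7 contribute zero (depth or velocity is 0).
Q = Σ qᵢ = 4.110 m³/s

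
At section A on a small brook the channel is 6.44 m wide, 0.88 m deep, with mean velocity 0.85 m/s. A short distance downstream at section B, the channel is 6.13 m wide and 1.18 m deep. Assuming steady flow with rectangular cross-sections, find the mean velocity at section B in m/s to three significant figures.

Q = A₁V₁ = (6.44×0.88) × 0.85 = 4.817 m³/s
A₂ = 6.13 × 1.18 = 7.233 m²
V₂ = Q/A₂ = 4.817/7.233 = 0.6660 m/s

0.666 m/s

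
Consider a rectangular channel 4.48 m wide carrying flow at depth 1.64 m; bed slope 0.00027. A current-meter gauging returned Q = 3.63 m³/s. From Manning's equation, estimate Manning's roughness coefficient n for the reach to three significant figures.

0.0321

A = b·y = 4.48 × 1.64 = 7.347 m²
P = b + 2y = 4.48 + 2×1.64 = 7.760 m
R = A/P = 7.347/7.760 = 0.9468 m
n = (1/Q)·A·R^(2/3)·S^(1/2) = (1/3.63) × 7.347 × 0.9642 × 0.01643 = 0.03207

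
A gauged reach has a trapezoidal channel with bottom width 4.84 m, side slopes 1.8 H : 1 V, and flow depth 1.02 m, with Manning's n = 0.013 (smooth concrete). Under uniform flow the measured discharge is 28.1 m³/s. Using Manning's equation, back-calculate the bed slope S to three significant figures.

0.00420

A = (b + z·y)·y = (4.84 + 1.8×1.02)×1.02 = 6.810 m²
P = b + 2y√(1+z²) = 4.84 + 2×1.02×√(1+1.8²) = 9.041 m
R = A/P = 6.810/9.041 = 0.7532 m
S = (Q·n / (1·A·R^(2/3)))² = (28.1×0.013 / (1×6.810×0.8278))² = 0.004199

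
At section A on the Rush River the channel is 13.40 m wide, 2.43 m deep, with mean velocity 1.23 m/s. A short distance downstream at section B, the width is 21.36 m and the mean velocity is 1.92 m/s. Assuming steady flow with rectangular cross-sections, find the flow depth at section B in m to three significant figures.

0.977 m

Q = A₁V₁ = (13.40×2.43) × 1.23 = 40.05 m³/s
d₂ = Q/(b₂ V₂) = 40.05/(21.36×1.92) = 0.9766 m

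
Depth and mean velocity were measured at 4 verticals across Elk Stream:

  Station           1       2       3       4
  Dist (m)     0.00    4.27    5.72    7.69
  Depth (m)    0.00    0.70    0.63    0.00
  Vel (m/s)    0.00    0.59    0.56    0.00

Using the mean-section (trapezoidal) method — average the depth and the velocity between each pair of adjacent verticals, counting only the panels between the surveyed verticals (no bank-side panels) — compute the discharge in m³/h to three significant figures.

Panel 1-2: Δb = 4.27 m, d̄ = (0.00+0.70)/2 = 0.35, v̄ = (0.00+0.59)/2 = 0.295 → q = 4.27×0.35×0.295 = 0.4409 m³/s
Panel 2-3: Δb = 1.45 m, d̄ = (0.70+0.63)/2 = 0.665, v̄ = (0.59+0.56)/2 = 0.575 → q = 1.45×0.665×0.575 = 0.5544 m³/s
Panel 3-4: Δb = 1.97 m, d̄ = (0.63+0.00)/2 = 0.315, v̄ = (0.56+0.00)/2 = 0.28 → q = 1.97×0.315×0.28 = 0.1738 m³/s
Q = Σ q = 1.169 m³/s
= 1.169 × 3600 = 4209 m³/h

4210 m³/h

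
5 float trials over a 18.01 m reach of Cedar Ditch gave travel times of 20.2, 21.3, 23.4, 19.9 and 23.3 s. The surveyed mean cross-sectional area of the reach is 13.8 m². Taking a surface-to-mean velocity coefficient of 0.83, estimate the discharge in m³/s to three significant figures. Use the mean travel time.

t̄ = (20.2 + 21.3 + 23.4 + 19.9 + 23.3) / 5 = 21.62 s
v_surface = L / t̄ = 18.01 / 21.62 = 0.8330 m/s
v_mean = 0.83 × 0.8330 = 0.6914 m/s
Q = A × v_mean = 13.8 × 0.6914 = 9.541 m³/s

9.54 m³/s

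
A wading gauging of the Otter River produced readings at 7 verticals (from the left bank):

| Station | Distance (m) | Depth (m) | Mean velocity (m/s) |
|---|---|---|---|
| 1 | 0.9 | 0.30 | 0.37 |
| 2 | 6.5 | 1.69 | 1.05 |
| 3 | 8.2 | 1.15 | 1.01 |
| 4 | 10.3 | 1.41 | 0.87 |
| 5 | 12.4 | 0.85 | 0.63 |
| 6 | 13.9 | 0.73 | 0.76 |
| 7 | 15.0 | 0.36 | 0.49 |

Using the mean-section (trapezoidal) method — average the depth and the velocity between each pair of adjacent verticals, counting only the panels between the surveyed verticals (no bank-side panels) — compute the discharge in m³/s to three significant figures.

11.9 m³/s

Panel 1-2: Δb = 5.6 m, d̄ = (0.30+1.69)/2 = 0.995, v̄ = (0.37+1.05)/2 = 0.71 → q = 5.6×0.995×0.71 = 3.956 m³/s
Panel 2-3: Δb = 1.7 m, d̄ = (1.69+1.15)/2 = 1.42, v̄ = (1.05+1.01)/2 = 1.03 → q = 1.7×1.42×1.03 = 2.486 m³/s
Panel 3-4: Δb = 2.1 m, d̄ = (1.15+1.41)/2 = 1.28, v̄ = (1.01+0.87)/2 = 0.94 → q = 2.1×1.28×0.94 = 2.527 m³/s
Panel 4-5: Δb = 2.1 m, d̄ = (1.41+0.85)/2 = 1.13, v̄ = (0.87+0.63)/2 = 0.75 → q = 2.1×1.13×0.75 = 1.780 m³/s
Panel 5-6: Δb = 1.5 m, d̄ = (0.85+0.73)/2 = 0.79, v̄ = (0.63+0.76)/2 = 0.695 → q = 1.5×0.79×0.695 = 0.8236 m³/s
Panel 6-7: Δb = 1.1 m, d̄ = (0.73+0.36)/2 = 0.545, v̄ = (0.76+0.49)/2 = 0.625 → q = 1.1×0.545×0.625 = 0.3747 m³/s
Q = Σ q = 11.95 m³/s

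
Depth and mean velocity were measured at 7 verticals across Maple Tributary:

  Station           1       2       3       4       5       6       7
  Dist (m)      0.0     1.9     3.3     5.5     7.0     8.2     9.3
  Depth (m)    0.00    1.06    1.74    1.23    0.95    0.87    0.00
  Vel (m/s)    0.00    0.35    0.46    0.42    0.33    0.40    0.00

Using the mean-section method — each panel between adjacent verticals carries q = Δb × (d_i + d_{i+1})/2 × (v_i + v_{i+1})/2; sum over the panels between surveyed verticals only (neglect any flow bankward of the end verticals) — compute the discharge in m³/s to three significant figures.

Panel 1-2: Δb = 1.9 m, d̄ = (0.00+1.06)/2 = 0.53, v̄ = (0.00+0.35)/2 = 0.175 → q = 1.9×0.53×0.175 = 0.1762 m³/s
Panel 2-3: Δb = 1.4 m, d̄ = (1.06+1.74)/2 = 1.4, v̄ = (0.35+0.46)/2 = 0.405 → q = 1.4×1.4×0.405 = 0.7938 m³/s
Panel 3-4: Δb = 2.2 m, d̄ = (1.74+1.23)/2 = 1.485, v̄ = (0.46+0.42)/2 = 0.44 → q = 2.2×1.485×0.44 = 1.437 m³/s
Panel 4-5: Δb = 1.5 m, d̄ = (1.23+0.95)/2 = 1.09, v̄ = (0.42+0.33)/2 = 0.375 → q = 1.5×1.09×0.375 = 0.6131 m³/s
Panel 5-6: Δb = 1.2 m, d̄ = (0.95+0.87)/2 = 0.91, v̄ = (0.33+0.40)/2 = 0.365 → q = 1.2×0.91×0.365 = 0.3986 m³/s
Panel 6-7: Δb = 1.1 m, d̄ = (0.87+0.00)/2 = 0.435, v̄ = (0.40+0.00)/2 = 0.2 → q = 1.1×0.435×0.2 = 0.09570 m³/s
Q = Σ q = 3.515 m³/s

3.51 m³/s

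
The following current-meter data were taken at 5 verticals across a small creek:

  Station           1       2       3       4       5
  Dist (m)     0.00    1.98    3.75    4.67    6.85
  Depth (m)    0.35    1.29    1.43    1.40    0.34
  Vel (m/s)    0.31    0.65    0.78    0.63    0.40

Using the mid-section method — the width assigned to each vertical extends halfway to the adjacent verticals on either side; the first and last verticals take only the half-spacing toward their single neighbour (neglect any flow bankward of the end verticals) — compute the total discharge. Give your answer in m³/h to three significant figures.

16900 m³/h

w_1 = (1.98 − 0.00)/2 = 0.99 m; q_1 = 0.31 × 0.35 × 0.99 = 0.1074 m³/s
w_2 = (3.75 − 0.00)/2 = 1.875 m; q_2 = 0.65 × 1.29 × 1.875 = 1.572 m³/s
w_3 = (4.67 − 1.98)/2 = 1.345 m; q_3 = 0.78 × 1.43 × 1.345 = 1.500 m³/s
w_4 = (6.85 − 3.75)/2 = 1.55 m; q_4 = 0.63 × 1.40 × 1.55 = 1.367 m³/s
w_5 = (6.85 − 4.67)/2 = 1.09 m; q_5 = 0.40 × 0.34 × 1.09 = 0.1482 m³/s
Q = Σ qᵢ = 4.695 m³/s
= 4.695 × 3600 = 16900 m³/h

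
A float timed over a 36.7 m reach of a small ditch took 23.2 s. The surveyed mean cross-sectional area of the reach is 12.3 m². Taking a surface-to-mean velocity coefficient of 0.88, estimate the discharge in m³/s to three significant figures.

17.1 m³/s

v_surface = L / t̄ = 36.7 / 23.2 = 1.582 m/s
v_mean = 0.88 × 1.582 = 1.392 m/s
Q = A × v_mean = 12.3 × 1.392 = 17.12 m³/s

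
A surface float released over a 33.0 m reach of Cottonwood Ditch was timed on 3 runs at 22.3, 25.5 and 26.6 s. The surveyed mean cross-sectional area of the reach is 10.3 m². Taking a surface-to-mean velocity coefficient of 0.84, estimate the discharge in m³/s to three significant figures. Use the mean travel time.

t̄ = (22.3 + 25.5 + 26.6) / 3 = 24.8 s
v_surface = L / t̄ = 33.0 / 24.8 = 1.331 m/s
v_mean = 0.84 × 1.331 = 1.118 m/s
Q = A × v_mean = 10.3 × 1.118 = 11.51 m³/s

11.5 m³/s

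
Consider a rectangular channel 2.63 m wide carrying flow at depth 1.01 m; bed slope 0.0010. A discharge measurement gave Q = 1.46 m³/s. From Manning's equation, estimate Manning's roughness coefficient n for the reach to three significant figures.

A = b·y = 2.63 × 1.01 = 2.656 m²
P = b + 2y = 2.63 + 2×1.01 = 4.650 m
R = A/P = 2.656/4.650 = 0.5712 m
n = (1/Q)·A·R^(2/3)·S^(1/2) = (1/1.46) × 2.656 × 0.6885 × 0.03162 = 0.03961

0.0396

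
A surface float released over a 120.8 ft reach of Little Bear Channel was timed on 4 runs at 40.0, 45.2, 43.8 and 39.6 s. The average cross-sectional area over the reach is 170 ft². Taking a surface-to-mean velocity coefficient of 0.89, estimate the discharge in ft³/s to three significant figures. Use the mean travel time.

434 ft³/s

t̄ = (40.0 + 45.2 + 43.8 + 39.6) / 4 = 42.15 s
v_surface = L / t̄ = 120.8 / 42.15 = 2.866 ft/s
v_mean = 0.89 × 2.866 = 2.551 ft/s
Q = A × v_mean = 170 × 2.551 = 433.6 ft³/s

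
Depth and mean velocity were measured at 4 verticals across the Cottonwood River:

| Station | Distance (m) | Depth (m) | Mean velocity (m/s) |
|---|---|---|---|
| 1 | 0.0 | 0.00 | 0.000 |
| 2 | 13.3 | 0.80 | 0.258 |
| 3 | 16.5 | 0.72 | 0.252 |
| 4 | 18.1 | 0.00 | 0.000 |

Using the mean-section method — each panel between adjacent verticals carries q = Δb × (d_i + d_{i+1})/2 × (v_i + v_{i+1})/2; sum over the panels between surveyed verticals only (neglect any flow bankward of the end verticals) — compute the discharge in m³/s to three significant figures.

1.38 m³/s

Panel 1-2: Δb = 13.3 m, d̄ = (0.00+0.80)/2 = 0.4, v̄ = (0.000+0.258)/2 = 0.129 → q = 13.3×0.4×0.129 = 0.6863 m³/s
Panel 2-3: Δb = 3.2 m, d̄ = (0.80+0.72)/2 = 0.76, v̄ = (0.258+0.252)/2 = 0.255 → q = 3.2×0.76×0.255 = 0.6202 m³/s
Panel 3-4: Δb = 1.6 m, d̄ = (0.72+0.00)/2 = 0.36, v̄ = (0.252+0.000)/2 = 0.126 → q = 1.6×0.36×0.126 = 0.07258 m³/s
Q = Σ q = 1.379 m³/s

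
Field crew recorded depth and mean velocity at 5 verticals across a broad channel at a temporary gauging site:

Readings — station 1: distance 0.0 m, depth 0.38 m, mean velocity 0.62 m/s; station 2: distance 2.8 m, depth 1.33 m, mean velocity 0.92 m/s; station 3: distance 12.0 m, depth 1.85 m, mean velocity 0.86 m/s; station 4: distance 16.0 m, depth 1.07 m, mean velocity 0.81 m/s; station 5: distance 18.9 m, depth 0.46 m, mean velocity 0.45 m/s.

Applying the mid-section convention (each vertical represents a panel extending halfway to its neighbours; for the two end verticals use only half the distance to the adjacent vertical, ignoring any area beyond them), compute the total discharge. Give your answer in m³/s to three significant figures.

21.5 m³/s

w_1 = (2.8 − 0.0)/2 = 1.4 m; q_1 = 0.62 × 0.38 × 1.4 = 0.3298 m³/s
w_2 = (12.0 − 0.0)/2 = 6 m; q_2 = 0.92 × 1.33 × 6 = 7.342 m³/s
w_3 = (16.0 − 2.8)/2 = 6.6 m; q_3 = 0.86 × 1.85 × 6.6 = 10.50 m³/s
w_4 = (18.9 − 12.0)/2 = 3.45 m; q_4 = 0.81 × 1.07 × 3.45 = 2.990 m³/s
w_5 = (18.9 − 16.0)/2 = 1.45 m; q_5 = 0.45 × 0.46 × 1.45 = 0.3002 m³/s
Q = Σ qᵢ = 21.46 m³/s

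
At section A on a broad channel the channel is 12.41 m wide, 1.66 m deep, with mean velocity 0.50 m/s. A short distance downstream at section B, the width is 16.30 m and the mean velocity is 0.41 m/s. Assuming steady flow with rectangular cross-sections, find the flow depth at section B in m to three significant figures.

1.54 m

Q = A₁V₁ = (12.41×1.66) × 0.50 = 10.30 m³/s
d₂ = Q/(b₂ V₂) = 10.30/(16.30×0.41) = 1.541 m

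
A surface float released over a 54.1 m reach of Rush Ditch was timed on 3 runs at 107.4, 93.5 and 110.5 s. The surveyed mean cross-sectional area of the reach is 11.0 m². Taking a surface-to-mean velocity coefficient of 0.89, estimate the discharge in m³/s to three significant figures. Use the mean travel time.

t̄ = (107.4 + 93.5 + 110.5) / 3 = 103.8 s
v_surface = L / t̄ = 54.1 / 103.8 = 0.5212 m/s
v_mean = 0.89 × 0.5212 = 0.4639 m/s
Q = A × v_mean = 11.0 × 0.4639 = 5.102 m³/s

5.10 m³/s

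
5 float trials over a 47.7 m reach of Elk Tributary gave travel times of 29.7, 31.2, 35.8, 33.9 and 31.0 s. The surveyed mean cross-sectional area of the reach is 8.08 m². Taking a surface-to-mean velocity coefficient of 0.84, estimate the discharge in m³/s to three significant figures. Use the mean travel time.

10.0 m³/s

t̄ = (29.7 + 31.2 + 35.8 + 33.9 + 31.0) / 5 = 32.32 s
v_surface = L / t̄ = 47.7 / 32.32 = 1.476 m/s
v_mean = 0.84 × 1.476 = 1.240 m/s
Q = A × v_mean = 8.08 × 1.240 = 10.02 m³/s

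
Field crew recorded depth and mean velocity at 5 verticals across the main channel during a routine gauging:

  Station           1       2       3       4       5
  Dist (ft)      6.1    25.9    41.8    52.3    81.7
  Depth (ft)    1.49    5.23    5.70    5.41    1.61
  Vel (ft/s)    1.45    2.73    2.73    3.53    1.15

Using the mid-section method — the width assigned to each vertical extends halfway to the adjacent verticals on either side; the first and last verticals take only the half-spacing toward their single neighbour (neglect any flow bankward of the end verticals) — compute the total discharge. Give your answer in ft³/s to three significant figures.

w_1 = (25.9 − 6.1)/2 = 9.9 ft; q_1 = 1.45 × 1.49 × 9.9 = 21.39 ft³/s
w_2 = (41.8 − 6.1)/2 = 17.85 ft; q_2 = 2.73 × 5.23 × 17.85 = 254.9 ft³/s
w_3 = (52.3 − 25.9)/2 = 13.2 ft; q_3 = 2.73 × 5.70 × 13.2 = 205.4 ft³/s
w_4 = (81.7 − 41.8)/2 = 19.95 ft; q_4 = 3.53 × 5.41 × 19.95 = 381.0 ft³/s
w_5 = (81.7 − 52.3)/2 = 14.7 ft; q_5 = 1.15 × 1.61 × 14.7 = 27.22 ft³/s
Q = Σ qᵢ = 889.9 ft³/s

890 ft³/s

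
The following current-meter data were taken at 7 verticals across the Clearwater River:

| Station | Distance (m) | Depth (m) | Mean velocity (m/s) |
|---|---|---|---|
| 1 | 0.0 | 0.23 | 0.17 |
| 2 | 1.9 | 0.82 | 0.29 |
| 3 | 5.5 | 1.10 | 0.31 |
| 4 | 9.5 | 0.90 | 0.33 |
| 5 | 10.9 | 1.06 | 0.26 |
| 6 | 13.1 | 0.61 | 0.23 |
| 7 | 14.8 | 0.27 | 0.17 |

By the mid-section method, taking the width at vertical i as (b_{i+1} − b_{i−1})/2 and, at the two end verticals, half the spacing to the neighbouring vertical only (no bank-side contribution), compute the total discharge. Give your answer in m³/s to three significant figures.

w_1 = (1.9 − 0.0)/2 = 0.95 m; q_1 = 0.17 × 0.23 × 0.95 = 0.03715 m³/s
w_2 = (5.5 − 0.0)/2 = 2.75 m; q_2 = 0.29 × 0.82 × 2.75 = 0.6540 m³/s
w_3 = (9.5 − 1.9)/2 = 3.8 m; q_3 = 0.31 × 1.10 × 3.8 = 1.296 m³/s
w_4 = (10.9 − 5.5)/2 = 2.7 m; q_4 = 0.33 × 0.90 × 2.7 = 0.8019 m³/s
w_5 = (13.1 − 9.5)/2 = 1.8 m; q_5 = 0.26 × 1.06 × 1.8 = 0.4961 m³/s
w_6 = (14.8 − 10.9)/2 = 1.95 m; q_6 = 0.23 × 0.61 × 1.95 = 0.2736 m³/s
w_7 = (14.8 − 13.1)/2 = 0.85 m; q_7 = 0.17 × 0.27 × 0.85 = 0.03902 m³/s
Q = Σ qᵢ = 3.597 m³/s

3.60 m³/s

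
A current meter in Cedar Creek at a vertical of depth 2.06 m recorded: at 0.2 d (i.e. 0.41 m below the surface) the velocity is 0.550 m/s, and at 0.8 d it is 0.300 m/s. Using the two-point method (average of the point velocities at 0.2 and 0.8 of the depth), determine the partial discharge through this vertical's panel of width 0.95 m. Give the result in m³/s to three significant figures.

v̄ = (0.550 + 0.300) / 2 = 0.4250 m/s
q = v̄ × d × w = 0.4250 × 2.06 × 0.95 = 0.8317 m³/s

0.832 m³/s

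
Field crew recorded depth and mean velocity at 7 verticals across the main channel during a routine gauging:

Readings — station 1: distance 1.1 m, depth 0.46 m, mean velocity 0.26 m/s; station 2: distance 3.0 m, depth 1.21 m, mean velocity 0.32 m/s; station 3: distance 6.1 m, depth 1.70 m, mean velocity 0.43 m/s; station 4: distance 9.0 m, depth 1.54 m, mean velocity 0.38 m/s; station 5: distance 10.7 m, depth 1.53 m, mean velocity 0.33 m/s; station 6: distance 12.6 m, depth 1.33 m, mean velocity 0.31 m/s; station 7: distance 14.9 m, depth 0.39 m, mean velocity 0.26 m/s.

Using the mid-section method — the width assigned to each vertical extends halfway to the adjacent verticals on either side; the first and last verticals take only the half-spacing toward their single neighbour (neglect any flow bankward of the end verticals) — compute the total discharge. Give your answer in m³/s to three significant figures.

w_1 = (3.0 − 1.1)/2 = 0.95 m; q_1 = 0.26 × 0.46 × 0.95 = 0.1136 m³/s
w_2 = (6.1 − 1.1)/2 = 2.5 m; q_2 = 0.32 × 1.21 × 2.5 = 0.9680 m³/s
w_3 = (9.0 − 3.0)/2 = 3 m; q_3 = 0.43 × 1.70 × 3 = 2.193 m³/s
w_4 = (10.7 − 6.1)/2 = 2.3 m; q_4 = 0.38 × 1.54 × 2.3 = 1.346 m³/s
w_5 = (12.6 − 9.0)/2 = 1.8 m; q_5 = 0.33 × 1.53 × 1.8 = 0.9088 m³/s
w_6 = (14.9 − 10.7)/2 = 2.1 m; q_6 = 0.31 × 1.33 × 2.1 = 0.8658 m³/s
w_7 = (14.9 − 12.6)/2 = 1.15 m; q_7 = 0.26 × 0.39 × 1.15 = 0.1166 m³/s
Q = Σ qᵢ = 6.512 m³/s

6.51 m³/s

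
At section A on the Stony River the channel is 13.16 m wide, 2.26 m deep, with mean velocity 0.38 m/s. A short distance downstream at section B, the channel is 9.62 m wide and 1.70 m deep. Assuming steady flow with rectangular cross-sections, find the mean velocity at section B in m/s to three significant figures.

0.691 m/s

Q = A₁V₁ = (13.16×2.26) × 0.38 = 11.30 m³/s
A₂ = 9.62 × 1.70 = 16.35 m²
V₂ = Q/A₂ = 11.30/16.35 = 0.6911 m/s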